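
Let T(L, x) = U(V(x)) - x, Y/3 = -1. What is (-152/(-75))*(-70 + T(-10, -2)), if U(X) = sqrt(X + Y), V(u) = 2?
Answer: -10336/75 + 152*I/75 ≈ -137.81 + 2.0267*I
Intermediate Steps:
Y = -3 (Y = 3*(-1) = -3)
U(X) = sqrt(-3 + X) (U(X) = sqrt(X - 3) = sqrt(-3 + X))
T(L, x) = I - x (T(L, x) = sqrt(-3 + 2) - x = sqrt(-1) - x = I - x)
(-152/(-75))*(-70 + T(-10, -2)) = (-152/(-75))*(-70 + (I - 1*(-2))) = (-152*(-1/75))*(-70 + (I + 2)) = 152*(-70 + (2 + I))/75 = 152*(-68 + I)/75 = -10336/75 + 152*I/75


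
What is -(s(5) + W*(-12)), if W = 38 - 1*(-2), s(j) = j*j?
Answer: 455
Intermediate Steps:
s(j) = j**2
W = 40 (W = 38 + 2 = 40)
-(s(5) + W*(-12)) = -(5**2 + 40*(-12)) = -(25 - 480) = -1*(-455) = 455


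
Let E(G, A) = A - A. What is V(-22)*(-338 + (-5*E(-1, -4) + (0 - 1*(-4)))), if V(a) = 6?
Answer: -2004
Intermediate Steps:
E(G, A) = 0
V(-22)*(-338 + (-5*E(-1, -4) + (0 - 1*(-4)))) = 6*(-338 + (-5*0 + (0 - 1*(-4)))) = 6*(-338 + (0 + (0 + 4))) = 6*(-338 + (0 + 4)) = 6*(-338 + 4) = 6*(-334) = -2004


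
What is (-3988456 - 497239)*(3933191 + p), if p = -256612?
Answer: -16492012037405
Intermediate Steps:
(-3988456 - 497239)*(3933191 + p) = (-3988456 - 497239)*(3933191 - 256612) = -4485695*3676579 = -16492012037405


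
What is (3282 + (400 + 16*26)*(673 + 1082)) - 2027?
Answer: 1433335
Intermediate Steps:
(3282 + (400 + 16*26)*(673 + 1082)) - 2027 = (3282 + (400 + 416)*1755) - 2027 = (3282 + 816*1755) - 2027 = (3282 + 1432080) - 2027 = 1435362 - 2027 = 1433335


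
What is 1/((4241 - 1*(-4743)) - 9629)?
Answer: -1/645 ≈ -0.0015504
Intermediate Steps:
1/((4241 - 1*(-4743)) - 9629) = 1/((4241 + 4743) - 9629) = 1/(8984 - 9629) = 1/(-645) = -1/645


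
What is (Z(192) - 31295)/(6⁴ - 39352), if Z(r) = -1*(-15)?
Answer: 3910/4757 ≈ 0.82195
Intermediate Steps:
Z(r) = 15
(Z(192) - 31295)/(6⁴ - 39352) = (15 - 31295)/(6⁴ - 39352) = -31280/(1296 - 39352) = -31280/(-38056) = -31280*(-1/38056) = 3910/4757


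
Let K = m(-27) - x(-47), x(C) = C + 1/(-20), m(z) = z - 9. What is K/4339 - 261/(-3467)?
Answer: 23415787/300866260 ≈ 0.077828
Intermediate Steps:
m(z) = -9 + z
x(C) = -1/20 + C (x(C) = C - 1/20 = -1/20 + C)
K = 221/20 (K = (-9 - 27) - (-1/20 - 47) = -36 - 1*(-941/20) = -36 + 941/20 = 221/20 ≈ 11.050)
K/4339 - 261/(-3467) = (221/20)/4339 - 261/(-3467) = (221/20)*(1/4339) - 261*(-1/3467) = 221/86780 + 261/3467 = 23415787/300866260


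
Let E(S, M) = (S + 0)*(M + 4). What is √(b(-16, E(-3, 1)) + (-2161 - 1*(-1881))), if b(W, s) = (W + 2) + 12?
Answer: I*√282 ≈ 16.793*I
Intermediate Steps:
E(S, M) = S*(4 + M)
b(W, s) = 14 + W (b(W, s) = (2 + W) + 12 = 14 + W)
√(b(-16, E(-3, 1)) + (-2161 - 1*(-1881))) = √((14 - 16) + (-2161 - 1*(-1881))) = √(-2 + (-2161 + 1881)) = √(-2 - 280) = √(-282) = I*√282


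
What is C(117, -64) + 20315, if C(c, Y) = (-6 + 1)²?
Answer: 20340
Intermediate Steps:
C(c, Y) = 25 (C(c, Y) = (-5)² = 25)
C(117, -64) + 20315 = 25 + 20315 = 20340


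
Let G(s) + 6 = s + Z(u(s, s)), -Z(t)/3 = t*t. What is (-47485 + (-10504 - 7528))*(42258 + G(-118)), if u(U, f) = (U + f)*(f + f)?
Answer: 609707171515938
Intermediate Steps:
u(U, f) = 2*f*(U + f) (u(U, f) = (U + f)*(2*f) = 2*f*(U + f))
Z(t) = -3*t² (Z(t) = -3*t*t = -3*t²)
G(s) = -6 + s - 48*s⁴ (G(s) = -6 + (s - 3*4*s²*(s + s)²) = -6 + (s - 3*16*s⁴) = -6 + (s - 48*s⁴) = -6 + s - 48*s⁴)
(-47485 + (-10504 - 7528))*(42258 + G(-118)) = (-47485 + (-10504 - 7528))*(42258 + (-6 - 118 - 48*(-118)⁴)) = (-47485 - 18032)*(42258 + (-6 - 118 - 48*193877776)) = -65517*(42258 + (-6 - 118 - 9306133248)) = -65517*(42258 - 9306133372) = -65517*(-9306091114) = 609707171515938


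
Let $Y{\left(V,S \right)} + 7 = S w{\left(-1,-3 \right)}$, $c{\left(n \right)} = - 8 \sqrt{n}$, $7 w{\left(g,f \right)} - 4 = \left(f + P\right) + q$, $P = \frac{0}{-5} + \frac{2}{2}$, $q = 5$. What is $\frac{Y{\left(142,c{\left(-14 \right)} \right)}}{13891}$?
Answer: $- \frac{7}{13891} - \frac{8 i \sqrt{14}}{13891} \approx -0.00050392 - 0.0021549 i$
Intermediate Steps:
$P = 1$ ($P = 0 \left(- \frac{1}{5}\right) + 2 \cdot \frac{1}{2} = 0 + 1 = 1$)
$w{\left(g,f \right)} = \frac{10}{7} + \frac{f}{7}$ ($w{\left(g,f \right)} = \frac{4}{7} + \frac{\left(f + 1\right) + 5}{7} = \frac{4}{7} + \frac{\left(1 + f\right) + 5}{7} = \frac{4}{7} + \frac{6 + f}{7} = \frac{4}{7} + \left(\frac{6}{7} + \frac{f}{7}\right) = \frac{10}{7} + \frac{f}{7}$)
$Y{\left(V,S \right)} = -7 + S$ ($Y{\left(V,S \right)} = -7 + S \left(\frac{10}{7} + \frac{1}{7} \left(-3\right)\right) = -7 + S \left(\frac{10}{7} - \frac{3}{7}\right) = -7 + S 1 = -7 + S$)
$\frac{Y{\left(142,c{\left(-14 \right)} \right)}}{13891} = \frac{-7 - 8 \sqrt{-14}}{13891} = \left(-7 - 8 i \sqrt{14}\right) \frac{1}{13891} = - \frac{7}{13891} - \frac{8 i \sqrt{14}}{13891}$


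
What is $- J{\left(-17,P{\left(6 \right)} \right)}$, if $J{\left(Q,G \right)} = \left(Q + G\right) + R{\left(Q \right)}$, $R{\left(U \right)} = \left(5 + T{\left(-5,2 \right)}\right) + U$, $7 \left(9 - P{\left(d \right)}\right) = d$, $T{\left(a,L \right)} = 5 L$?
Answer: $\frac{76}{7} \approx 10.857$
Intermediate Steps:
$P{\left(d \right)} = 9 - \frac{d}{7}$
$R{\left(U \right)} = 15 + U$ ($R{\left(U \right)} = \left(5 + 5 \cdot 2\right) + U = \left(5 + 10\right) + U = 15 + U$)
$J{\left(Q,G \right)} = 15 + G + 2 Q$ ($J{\left(Q,G \right)} = \left(Q + G\right) + \left(15 + Q\right) = \left(G + Q\right) + \left(15 + Q\right) = 15 + G + 2 Q$)
$- J{\left(-17,P{\left(6 \right)} \right)} = - (15 + \left(9 - \frac{6}{7}\right) + 2 \left(-17\right)) = - (15 + \left(9 - \frac{6}{7}\right) - 34) = - (15 + \frac{57}{7} - 34) = \left(-1\right) \left(- \frac{76}{7}\right) = \frac{76}{7}$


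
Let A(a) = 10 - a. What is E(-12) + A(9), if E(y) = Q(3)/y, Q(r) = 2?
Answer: ⅚ ≈ 0.83333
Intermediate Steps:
E(y) = 2/y
E(-12) + A(9) = 2/(-12) + (10 - 1*9) = 2*(-1/12) + (10 - 9) = -⅙ + 1 = ⅚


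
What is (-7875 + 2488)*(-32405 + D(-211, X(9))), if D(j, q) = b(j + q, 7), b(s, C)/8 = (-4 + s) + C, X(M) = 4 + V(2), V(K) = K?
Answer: 183271127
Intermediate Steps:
X(M) = 6 (X(M) = 4 + 2 = 6)
b(s, C) = -32 + 8*C + 8*s (b(s, C) = 8*((-4 + s) + C) = 8*(-4 + C + s) = -32 + 8*C + 8*s)
D(j, q) = 24 + 8*j + 8*q (D(j, q) = -32 + 8*7 + 8*(j + q) = -32 + 56 + (8*j + 8*q) = 24 + 8*j + 8*q)
(-7875 + 2488)*(-32405 + D(-211, X(9))) = (-7875 + 2488)*(-32405 + (24 + 8*(-211) + 8*6)) = -5387*(-32405 + (24 - 1688 + 48)) = -5387*(-32405 - 1616) = -5387*(-34021) = 183271127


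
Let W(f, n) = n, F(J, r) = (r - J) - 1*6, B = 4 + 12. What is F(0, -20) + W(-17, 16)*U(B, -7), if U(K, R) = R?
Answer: -138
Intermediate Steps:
B = 16
F(J, r) = -6 + r - J (F(J, r) = (r - J) - 6 = -6 + r - J)
F(0, -20) + W(-17, 16)*U(B, -7) = (-6 - 20 - 1*0) + 16*(-7) = (-6 - 20 + 0) - 112 = -26 - 112 = -138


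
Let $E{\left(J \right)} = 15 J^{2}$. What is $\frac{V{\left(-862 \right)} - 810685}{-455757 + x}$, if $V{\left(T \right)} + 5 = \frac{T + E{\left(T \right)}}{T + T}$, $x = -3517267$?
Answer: $\frac{1634309}{7946048} \approx 0.20568$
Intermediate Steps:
$V{\left(T \right)} = -5 + \frac{T + 15 T^{2}}{2 T}$ ($V{\left(T \right)} = -5 + \frac{T + 15 T^{2}}{T + T} = -5 + \frac{T + 15 T^{2}}{2 T}$)
$\frac{V{\left(-862 \right)} - 810685}{-455757 + x} = \frac{\left(- \frac{9}{2} + \frac{15}{2} \left(-862\right)\right) - 810685}{-455757 - 3517267} = \frac{\left(- \frac{9}{2} - 6465\right) - 810685}{-3973024} = \left(- \frac{12939}{2} - 810685\right) \left(- \frac{1}{3973024}\right) = \left(- \frac{1634309}{2}\right) \left(- \frac{1}{3973024}\right) = \frac{1634309}{7946048}$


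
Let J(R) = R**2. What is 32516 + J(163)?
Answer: 59085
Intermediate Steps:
32516 + J(163) = 32516 + 163**2 = 32516 + 26569 = 59085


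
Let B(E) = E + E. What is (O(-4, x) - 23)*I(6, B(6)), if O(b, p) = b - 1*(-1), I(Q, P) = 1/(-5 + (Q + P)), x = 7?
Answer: -2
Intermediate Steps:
B(E) = 2*E
I(Q, P) = 1/(-5 + P + Q) (I(Q, P) = 1/(-5 + (P + Q)) = 1/(-5 + P + Q))
O(b, p) = 1 + b (O(b, p) = b + 1 = 1 + b)
(O(-4, x) - 23)*I(6, B(6)) = ((1 - 4) - 23)/(-5 + 2*6 + 6) = (-3 - 23)/(-5 + 12 + 6) = -26/13 = -26*1/13 = -2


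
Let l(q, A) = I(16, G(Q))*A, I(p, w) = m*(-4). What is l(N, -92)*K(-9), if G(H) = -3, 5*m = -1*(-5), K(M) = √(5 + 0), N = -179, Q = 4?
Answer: 368*√5 ≈ 822.87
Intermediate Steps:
K(M) = √5
m = 1 (m = (-1*(-5))/5 = (⅕)*5 = 1)
I(p, w) = -4 (I(p, w) = 1*(-4) = -4)
l(q, A) = -4*A
l(N, -92)*K(-9) = (-4*(-92))*√5 = 368*√5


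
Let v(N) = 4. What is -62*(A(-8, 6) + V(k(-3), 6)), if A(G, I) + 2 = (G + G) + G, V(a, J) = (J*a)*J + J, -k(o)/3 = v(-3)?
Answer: 28024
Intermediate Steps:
k(o) = -12 (k(o) = -3*4 = -12)
V(a, J) = J + a*J**2 (V(a, J) = a*J**2 + J = J + a*J**2)
A(G, I) = -2 + 3*G (A(G, I) = -2 + ((G + G) + G) = -2 + (2*G + G) = -2 + 3*G)
-62*(A(-8, 6) + V(k(-3), 6)) = -62*((-2 + 3*(-8)) + 6*(1 + 6*(-12))) = -62*((-2 - 24) + 6*(1 - 72)) = -62*(-26 + 6*(-71)) = -62*(-26 - 426) = -62*(-452) = 28024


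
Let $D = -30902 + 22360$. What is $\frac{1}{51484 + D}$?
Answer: $\frac{1}{42942} \approx 2.3287 \cdot 10^{-5}$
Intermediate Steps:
$D = -8542$
$\frac{1}{51484 + D} = \frac{1}{51484 - 8542} = \frac{1}{42942}$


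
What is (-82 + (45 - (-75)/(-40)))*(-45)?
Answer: 13995/8 ≈ 1749.4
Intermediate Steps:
(-82 + (45 - (-75)/(-40)))*(-45) = (-82 + (45 - (-75)*(-1)/40))*(-45) = (-82 + (45 - 1*15/8))*(-45) = (-82 + (45 - 15/8))*(-45) = (-82 + 345/8)*(-45) = -311/8*(-45) = 13995/8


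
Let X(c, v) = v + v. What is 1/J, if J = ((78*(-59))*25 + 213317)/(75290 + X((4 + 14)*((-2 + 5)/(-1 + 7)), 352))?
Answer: 75994/98267 ≈ 0.77334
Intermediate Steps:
X(c, v) = 2*v
J = 98267/75994 (J = ((78*(-59))*25 + 213317)/(75290 + 2*352) = (-4602*25 + 213317)/(75290 + 704) = (-115050 + 213317)/75994 = 98267*(1/75994) = 98267/75994 ≈ 1.2931)
1/J = 1/(98267/75994) = 75994/98267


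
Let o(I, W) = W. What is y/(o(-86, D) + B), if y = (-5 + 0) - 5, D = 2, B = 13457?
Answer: -10/13459 ≈ -0.00074300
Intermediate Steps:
y = -10 (y = -5 - 5 = -10)
y/(o(-86, D) + B) = -10/(2 + 13457) = -10/13459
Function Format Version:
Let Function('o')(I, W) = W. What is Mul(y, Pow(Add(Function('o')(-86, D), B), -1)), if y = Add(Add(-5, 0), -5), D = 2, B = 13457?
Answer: Rational(-10, 13459) ≈ -0.00074300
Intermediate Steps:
y = -10 (y = Add(-5, -5) = -10)
Mul(y, Pow(Add(Function('o')(-86, D), B), -1)) = Mul(-10, Pow(Add(2, 13457), -1)) = Mul(-10, Pow(13459, -1)) = Mul(-10, Rational(1, 13459)) = Rational(-10, 13459)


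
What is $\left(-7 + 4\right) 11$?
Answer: $-33$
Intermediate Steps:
$\left(-7 + 4\right) 11 = \left(-3\right) 11 = -33$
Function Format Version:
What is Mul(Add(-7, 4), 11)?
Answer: -33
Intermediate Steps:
Mul(Add(-7, 4), 11) = Mul(-3, 11) = -33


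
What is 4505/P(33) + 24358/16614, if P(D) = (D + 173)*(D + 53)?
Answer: 253186199/147166812 ≈ 1.7204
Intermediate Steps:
P(D) = (53 + D)*(173 + D) (P(D) = (173 + D)*(53 + D) = (53 + D)*(173 + D))
4505/P(33) + 24358/16614 = 4505/(9169 + 33**2 + 226*33) + 24358/16614 = 4505/(9169 + 1089 + 7458) + 24358*(1/16614) = 4505/17716 + 12179/8307 = 253186199/147166812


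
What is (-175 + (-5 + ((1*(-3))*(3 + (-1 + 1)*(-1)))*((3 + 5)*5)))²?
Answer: 291600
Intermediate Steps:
(-175 + (-5 + ((1*(-3))*(3 + (-1 + 1)*(-1)))*((3 + 5)*5)))² = (-175 + (-5 + (-3*(3 + 0*(-1)))*(8*5)))² = (-175 + (-5 - 3*(3 + 0)*40))² = (-175 + (-5 - 3*3*40))² = (-175 + (-5 - 9*40))² = (-175 + (-5 - 360))² = (-175 - 365)² = (-540)² = 291600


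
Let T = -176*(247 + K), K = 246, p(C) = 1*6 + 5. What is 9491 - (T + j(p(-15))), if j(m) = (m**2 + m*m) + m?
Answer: 96006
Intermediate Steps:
p(C) = 11 (p(C) = 6 + 5 = 11)
j(m) = m + 2*m**2 (j(m) = (m**2 + m**2) + m = 2*m**2 + m = m + 2*m**2)
T = -86768 (T = -176*(247 + 246) = -176*493 = -86768)
9491 - (T + j(p(-15))) = 9491 - (-86768 + 11*(1 + 2*11)) = 9491 - (-86768 + 11*(1 + 22)) = 9491 - (-86768 + 11*23) = 9491 - (-86768 + 253) = 9491 - 1*(-86515) = 9491 + 86515 = 96006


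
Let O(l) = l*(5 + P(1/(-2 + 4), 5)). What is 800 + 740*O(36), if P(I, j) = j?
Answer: 267200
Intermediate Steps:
O(l) = 10*l (O(l) = l*(5 + 5) = l*10 = 10*l)
800 + 740*O(36) = 800 + 740*(10*36) = 800 + 740*360 = 800 + 266400 = 267200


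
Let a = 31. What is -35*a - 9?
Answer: -1094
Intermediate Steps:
-35*a - 9 = -35*31 - 9 = -1085 - 9 = -1094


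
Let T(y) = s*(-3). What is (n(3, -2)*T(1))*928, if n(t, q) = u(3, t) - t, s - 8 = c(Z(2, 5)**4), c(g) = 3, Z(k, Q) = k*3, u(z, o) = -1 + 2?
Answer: 61248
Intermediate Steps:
u(z, o) = 1
Z(k, Q) = 3*k
s = 11 (s = 8 + 3 = 11)
n(t, q) = 1 - t
T(y) = -33 (T(y) = 11*(-3) = -33)
(n(3, -2)*T(1))*928 = ((1 - 1*3)*(-33))*928 = ((1 - 3)*(-33))*928 = -2*(-33)*928 = 66*928 = 61248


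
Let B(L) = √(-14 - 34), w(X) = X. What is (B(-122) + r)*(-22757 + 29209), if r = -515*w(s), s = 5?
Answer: -16613900 + 25808*I*√3 ≈ -1.6614e+7 + 44701.0*I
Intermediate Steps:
B(L) = 4*I*√3 (B(L) = √(-48) = 4*I*√3)
r = -2575 (r = -515*5 = -2575)
(B(-122) + r)*(-22757 + 29209) = (4*I*√3 - 2575)*(-22757 + 29209) = (-2575 + 4*I*√3)*6452 = -16613900 + 25808*I*√3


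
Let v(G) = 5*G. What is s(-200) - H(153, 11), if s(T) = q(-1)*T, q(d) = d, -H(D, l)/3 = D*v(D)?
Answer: 351335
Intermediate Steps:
H(D, l) = -15*D² (H(D, l) = -3*D*5*D = -15*D²)
s(T) = -T
s(-200) - H(153, 11) = -1*(-200) - (-15)*153² = 200 - (-15)*23409 = 200 - 1*(-351135) = 200 + 351135 = 351335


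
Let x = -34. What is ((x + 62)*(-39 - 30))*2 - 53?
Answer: -3917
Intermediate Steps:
((x + 62)*(-39 - 30))*2 - 53 = ((-34 + 62)*(-39 - 30))*2 - 53 = (28*(-69))*2 - 53 = -1932*2 - 53 = -3864 - 53 = -3917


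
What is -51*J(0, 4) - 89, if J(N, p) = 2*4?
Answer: -497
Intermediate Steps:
J(N, p) = 8
-51*J(0, 4) - 89 = -51*8 - 89 = -408 - 89 = -497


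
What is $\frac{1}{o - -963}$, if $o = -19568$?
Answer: $- \frac{1}{18605} \approx -5.3749 \cdot 10^{-5}$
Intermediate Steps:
$\frac{1}{o - -963} = \frac{1}{-19568 - -963} = \frac{1}{-19568 + 963} = \frac{1}{-18605} = - \frac{1}{18605}$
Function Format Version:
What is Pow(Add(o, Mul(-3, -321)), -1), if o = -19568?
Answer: Rational(-1, 18605) ≈ -5.3749e-5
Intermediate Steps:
Pow(Add(o, Mul(-3, -321)), -1) = Pow(Add(-19568, Mul(-3, -321)), -1) = Pow(Add(-19568, 963), -1) = Pow(-18605, -1) = Rational(-1, 18605)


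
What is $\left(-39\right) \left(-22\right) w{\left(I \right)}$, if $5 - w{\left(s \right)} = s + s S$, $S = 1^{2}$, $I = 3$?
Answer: $-858$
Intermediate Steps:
$S = 1$
$w{\left(s \right)} = 5 - 2 s$ ($w{\left(s \right)} = 5 - \left(s + s 1\right) = 5 - \left(s + s\right) = 5 - 2 s$)
$\left(-39\right) \left(-22\right) w{\left(I \right)} = \left(-39\right) \left(-22\right) \left(5 - 6\right) = 858 \left(5 - 6\right) = 858 \left(-1\right) = -858$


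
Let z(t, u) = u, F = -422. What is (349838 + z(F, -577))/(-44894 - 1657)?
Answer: -349261/46551 ≈ -7.5028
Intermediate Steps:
(349838 + z(F, -577))/(-44894 - 1657) = (349838 - 577)/(-44894 - 1657) = 349261/(-46551) = 349261*(-1/46551) = -349261/46551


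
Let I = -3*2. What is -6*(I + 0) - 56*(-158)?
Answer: 8884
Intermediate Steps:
I = -6
-6*(I + 0) - 56*(-158) = -6*(-6 + 0) - 56*(-158) = -6*(-6) + 8848 = 36 + 8848 = 8884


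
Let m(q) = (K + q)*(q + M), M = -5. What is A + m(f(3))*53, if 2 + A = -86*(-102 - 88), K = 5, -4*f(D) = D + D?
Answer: 60529/4 ≈ 15132.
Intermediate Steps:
f(D) = -D/2 (f(D) = -(D + D)/4 = -D/2)
m(q) = (-5 + q)*(5 + q) (m(q) = (5 + q)*(q - 5) = (5 + q)*(-5 + q) = (-5 + q)*(5 + q))
A = 16338 (A = -2 - 86*(-102 - 88) = -2 - 86*(-190) = -2 + 16340 = 16338)
A + m(f(3))*53 = 16338 + (-25 + (-½*3)²)*53 = 16338 + (-25 + (-3/2)²)*53 = 16338 + (-25 + 9/4)*53 = 16338 - 91/4*53 = 16338 - 4823/4 = 60529/4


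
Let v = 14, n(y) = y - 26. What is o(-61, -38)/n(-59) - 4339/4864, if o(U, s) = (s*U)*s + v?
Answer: 85600733/82688 ≈ 1035.2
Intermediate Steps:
n(y) = -26 + y
o(U, s) = 14 + U*s² (o(U, s) = (s*U)*s + 14 = (U*s)*s + 14 = U*s² + 14 = 14 + U*s²)
o(-61, -38)/n(-59) - 4339/4864 = (14 - 61*(-38)²)/(-26 - 59) - 4339/4864 = (14 - 61*1444)/(-85) - 4339*1/4864 = (14 - 88084)*(-1/85) - 4339/4864 = -88070*(-1/85) - 4339/4864 = 17614/17 - 4339/4864 = 85600733/82688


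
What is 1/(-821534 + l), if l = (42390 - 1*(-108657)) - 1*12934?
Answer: -1/683421 ≈ -1.4632e-6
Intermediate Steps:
l = 138113 (l = (42390 + 108657) - 12934 = 151047 - 12934 = 138113)
1/(-821534 + l) = 1/(-821534 + 138113) = 1/(-683421) = -1/683421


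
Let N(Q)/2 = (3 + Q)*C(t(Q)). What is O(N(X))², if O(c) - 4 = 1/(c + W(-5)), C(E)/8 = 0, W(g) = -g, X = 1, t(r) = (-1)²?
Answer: 441/25 ≈ 17.640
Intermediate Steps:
t(r) = 1
C(E) = 0 (C(E) = 8*0 = 0)
N(Q) = 0 (N(Q) = 2*((3 + Q)*0) = 2*0 = 0)
O(c) = 4 + 1/(5 + c) (O(c) = 4 + 1/(c - 1*(-5)) = 4 + 1/(c + 5) = 4 + 1/(5 + c))
O(N(X))² = ((21 + 4*0)/(5 + 0))² = ((21 + 0)/5)² = ((⅕)*21)² = (21/5)² = 441/25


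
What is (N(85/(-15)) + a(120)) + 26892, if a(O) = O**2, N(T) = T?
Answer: 123859/3 ≈ 41286.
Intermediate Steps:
(N(85/(-15)) + a(120)) + 26892 = (85/(-15) + 120**2) + 26892 = (85*(-1/15) + 14400) + 26892 = (-17/3 + 14400) + 26892 = 43183/3 + 26892 = 123859/3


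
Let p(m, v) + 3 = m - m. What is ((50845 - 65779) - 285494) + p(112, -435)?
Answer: -300431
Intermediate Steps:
p(m, v) = -3 (p(m, v) = -3 + (m - m) = -3 + 0 = -3)
((50845 - 65779) - 285494) + p(112, -435) = ((50845 - 65779) - 285494) - 3 = (-14934 - 285494) - 3 = -300428 - 3 = -300431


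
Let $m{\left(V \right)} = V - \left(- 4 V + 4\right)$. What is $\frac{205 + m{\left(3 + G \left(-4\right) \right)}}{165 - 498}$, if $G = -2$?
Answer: $- \frac{256}{333} \approx -0.76877$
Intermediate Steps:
$m{\left(V \right)} = -4 + 5 V$ ($m{\left(V \right)} = V - \left(4 - 4 V\right) = V + \left(-4 + 4 V\right) = -4 + 5 V$)
$\frac{205 + m{\left(3 + G \left(-4\right) \right)}}{165 - 498} = \frac{205 - \left(4 - 5 \left(3 - -8\right)\right)}{165 - 498} = \frac{205 - \left(4 - 5 \left(3 + 8\right)\right)}{-333} = \left(205 + \left(-4 + 5 \cdot 11\right)\right) \left(- \frac{1}{333}\right) = \left(205 + \left(-4 + 55\right)\right) \left(- \frac{1}{333}\right) = \left(205 + 51\right) \left(- \frac{1}{333}\right) = 256 \left(- \frac{1}{333}\right) = - \frac{256}{333}$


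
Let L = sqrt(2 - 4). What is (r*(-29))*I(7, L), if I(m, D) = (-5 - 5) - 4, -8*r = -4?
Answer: 203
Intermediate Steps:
L = I*sqrt(2) (L = sqrt(-2) = I*sqrt(2) ≈ 1.4142*I)
r = 1/2 (r = -1/8*(-4) = 1/2 ≈ 0.50000)
I(m, D) = -14 (I(m, D) = -10 - 4 = -14)
(r*(-29))*I(7, L) = ((1/2)*(-29))*(-14) = -29/2*(-14) = 203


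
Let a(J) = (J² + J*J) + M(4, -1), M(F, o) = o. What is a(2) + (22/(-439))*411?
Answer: -5969/439 ≈ -13.597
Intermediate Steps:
a(J) = -1 + 2*J² (a(J) = (J² + J*J) - 1 = (J² + J²) - 1 = 2*J² - 1 = -1 + 2*J²)
a(2) + (22/(-439))*411 = (-1 + 2*2²) + (22/(-439))*411 = (-1 + 2*4) + (22*(-1/439))*411 = (-1 + 8) - 22/439*411 = 7 - 9042/439 = -5969/439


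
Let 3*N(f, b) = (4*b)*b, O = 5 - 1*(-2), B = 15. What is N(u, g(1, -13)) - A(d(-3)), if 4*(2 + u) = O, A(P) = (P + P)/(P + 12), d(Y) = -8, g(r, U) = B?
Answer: 304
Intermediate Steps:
g(r, U) = 15
A(P) = 2*P/(12 + P) (A(P) = (2*P)/(12 + P) = 2*P/(12 + P))
O = 7 (O = 5 + 2 = 7)
u = -1/4 (u = -2 + (1/4)*7 = -2 + 7/4 = -1/4 ≈ -0.25000)
N(f, b) = 4*b**2/3 (N(f, b) = ((4*b)*b)/3 = (4*b**2)/3 = 4*b**2/3)
N(u, g(1, -13)) - A(d(-3)) = (4/3)*15**2 - 2*(-8)/(12 - 8) = (4/3)*225 - 2*(-8)/4 = 300 - 2*(-8)/4 = 300 - 1*(-4) = 300 + 4 = 304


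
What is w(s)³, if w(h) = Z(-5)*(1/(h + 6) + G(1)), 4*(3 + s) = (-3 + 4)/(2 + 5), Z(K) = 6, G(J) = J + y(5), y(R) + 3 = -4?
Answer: -24187716288/614125 ≈ -39386.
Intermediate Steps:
y(R) = -7 (y(R) = -3 - 4 = -7)
G(J) = -7 + J (G(J) = J - 7 = -7 + J)
s = -83/28 (s = -3 + ((-3 + 4)/(2 + 5))/4 = -3 + (1/7)/4 = -3 + (1*(⅐))/4 = -3 + (¼)*(⅐) = -3 + 1/28 = -83/28 ≈ -2.9643)
w(h) = -36 + 6/(6 + h) (w(h) = 6*(1/(h + 6) + (-7 + 1)) = 6*(1/(6 + h) - 6) = 6*(-6 + 1/(6 + h)) = -36 + 6/(6 + h))
w(s)³ = (6*(-35 - 6*(-83/28))/(6 - 83/28))³ = (6*(-35 + 249/14)/(85/28))³ = (6*(28/85)*(-241/14))³ = (-2892/85)³ = -24187716288/614125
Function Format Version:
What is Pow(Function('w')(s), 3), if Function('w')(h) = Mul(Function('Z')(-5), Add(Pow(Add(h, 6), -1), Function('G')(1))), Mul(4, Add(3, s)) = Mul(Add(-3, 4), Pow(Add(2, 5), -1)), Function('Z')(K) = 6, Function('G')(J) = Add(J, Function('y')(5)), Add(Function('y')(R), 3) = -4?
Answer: Rational(-24187716288, 614125) ≈ -39386.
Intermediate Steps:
Function('y')(R) = -7 (Function('y')(R) = Add(-3, -4) = -7)
Function('G')(J) = Add(-7, J) (Function('G')(J) = Add(J, -7) = Add(-7, J))
s = Rational(-83, 28) (s = Add(-3, Mul(Rational(1, 4), Mul(Add(-3, 4), Pow(Add(2, 5), -1)))) = Add(-3, Mul(Rational(1, 4), Mul(1, Pow(7, -1)))) = Add(-3, Mul(Rational(1, 4), Mul(1, Rational(1, 7)))) = Add(-3, Mul(Rational(1, 4), Rational(1, 7))) = Add(-3, Rational(1, 28)) = Rational(-83, 28) ≈ -2.9643)
Function('w')(h) = Add(-36, Mul(6, Pow(Add(6, h), -1))) (Function('w')(h) = Mul(6, Add(Pow(Add(h, 6), -1), Add(-7, 1))) = Mul(6, Add(Pow(Add(6, h), -1), -6)) = Mul(6, Add(-6, Pow(Add(6, h), -1))) = Add(-36, Mul(6, Pow(Add(6, h), -1))))
Pow(Function('w')(s), 3) = Pow(Mul(6, Pow(Add(6, Rational(-83, 28)), -1), Add(-35, Mul(-6, Rational(-83, 28)))), 3) = Pow(Mul(6, Pow(Rational(85, 28), -1), Add(-35, Rational(249, 14))), 3) = Pow(Mul(6, Rational(28, 85), Rational(-241, 14)), 3) = Pow(Rational(-2892, 85), 3) = Rational(-24187716288, 614125)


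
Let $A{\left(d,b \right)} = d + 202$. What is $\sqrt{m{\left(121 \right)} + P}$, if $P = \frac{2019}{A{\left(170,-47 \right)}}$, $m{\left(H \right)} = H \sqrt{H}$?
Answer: $\frac{3 \sqrt{570803}}{62} \approx 36.557$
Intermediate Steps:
$A{\left(d,b \right)} = 202 + d$
$m{\left(H \right)} = H^{\frac{3}{2}}$
$P = \frac{673}{124}$ ($P = \frac{2019}{202 + 170} = \frac{2019}{372} = 2019 \cdot \frac{1}{372} = \frac{673}{124} \approx 5.4274$)
$\sqrt{m{\left(121 \right)} + P} = \sqrt{121^{\frac{3}{2}} + \frac{673}{124}} = \sqrt{1331 + \frac{673}{124}} = \sqrt{\frac{165717}{124}} = \frac{3 \sqrt{570803}}{62}$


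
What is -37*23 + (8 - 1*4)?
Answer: -847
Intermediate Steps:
-37*23 + (8 - 1*4) = -851 + (8 - 4) = -851 + 4 = -847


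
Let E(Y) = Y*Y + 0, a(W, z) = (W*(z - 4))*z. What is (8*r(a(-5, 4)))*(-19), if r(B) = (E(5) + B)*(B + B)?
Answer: 0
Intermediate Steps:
a(W, z) = W*z*(-4 + z) (a(W, z) = (W*(-4 + z))*z = W*z*(-4 + z))
E(Y) = Y² (E(Y) = Y² + 0 = Y²)
r(B) = 2*B*(25 + B) (r(B) = (5² + B)*(B + B) = (25 + B)*(2*B) = 2*B*(25 + B))
(8*r(a(-5, 4)))*(-19) = (8*(2*(-5*4*(-4 + 4))*(25 - 5*4*(-4 + 4))))*(-19) = (8*(2*(-5*4*0)*(25 - 5*4*0)))*(-19) = (8*(2*0*(25 + 0)))*(-19) = (8*(2*0*25))*(-19) = (8*0)*(-19) = 0*(-19) = 0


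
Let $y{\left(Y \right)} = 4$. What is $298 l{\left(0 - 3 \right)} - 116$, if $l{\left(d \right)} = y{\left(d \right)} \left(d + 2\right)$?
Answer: $-1308$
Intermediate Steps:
$l{\left(d \right)} = 8 + 4 d$ ($l{\left(d \right)} = 4 \left(d + 2\right) = 4 \left(2 + d\right) = 8 + 4 d$)
$298 l{\left(0 - 3 \right)} - 116 = 298 \left(8 + 4 \left(0 - 3\right)\right) - 116 = 298 \left(8 + 4 \left(-3\right)\right) - 116 = 298 \left(8 - 12\right) - 116 = 298 \left(-4\right) - 116 = -1192 - 116 = -1308$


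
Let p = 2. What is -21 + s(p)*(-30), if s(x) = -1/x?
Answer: -6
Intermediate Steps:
-21 + s(p)*(-30) = -21 - 1/2*(-30) = -21 + 15 = -6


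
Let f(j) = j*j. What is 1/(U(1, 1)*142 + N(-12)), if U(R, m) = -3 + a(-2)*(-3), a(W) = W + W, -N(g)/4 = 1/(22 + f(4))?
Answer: 19/24280 ≈ 0.00078254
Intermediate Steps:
f(j) = j²
N(g) = -2/19 (N(g) = -4/(22 + 4²) = -4/(22 + 16) = -4/38 = -4*1/38 = -2/19)
a(W) = 2*W
U(R, m) = 9 (U(R, m) = -3 + (2*(-2))*(-3) = -3 - 4*(-3) = -3 + 12 = 9)
1/(U(1, 1)*142 + N(-12)) = 1/(9*142 - 2/19) = 1/(1278 - 2/19) = 1/(24280/19) = 19/24280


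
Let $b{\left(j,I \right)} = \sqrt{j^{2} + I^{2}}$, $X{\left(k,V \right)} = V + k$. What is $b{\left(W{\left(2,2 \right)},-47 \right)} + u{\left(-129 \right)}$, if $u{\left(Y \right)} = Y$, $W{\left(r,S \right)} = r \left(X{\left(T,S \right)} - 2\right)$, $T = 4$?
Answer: $-129 + \sqrt{2273} \approx -81.324$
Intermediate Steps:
$W{\left(r,S \right)} = r \left(2 + S\right)$ ($W{\left(r,S \right)} = r \left(\left(S + 4\right) - 2\right) = r \left(\left(4 + S\right) - 2\right) = r \left(2 + S\right)$)
$b{\left(j,I \right)} = \sqrt{I^{2} + j^{2}}$
$b{\left(W{\left(2,2 \right)},-47 \right)} + u{\left(-129 \right)} = \sqrt{\left(-47\right)^{2} + \left(2 \left(2 + 2\right)\right)^{2}} - 129 = \sqrt{2209 + \left(2 \cdot 4\right)^{2}} - 129 = \sqrt{2209 + 8^{2}} - 129 = \sqrt{2209 + 64} - 129 = \sqrt{2273} - 129 = -129 + \sqrt{2273}$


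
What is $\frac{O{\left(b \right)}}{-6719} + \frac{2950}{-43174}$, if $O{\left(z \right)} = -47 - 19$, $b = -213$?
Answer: $- \frac{8485783}{145043053} \approx -0.058505$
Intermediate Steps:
$O{\left(z \right)} = -66$ ($O{\left(z \right)} = -47 - 19 = -66$)
$\frac{O{\left(b \right)}}{-6719} + \frac{2950}{-43174} = - \frac{66}{-6719} + \frac{2950}{-43174} = \left(-66\right) \left(- \frac{1}{6719}\right) + 2950 \left(- \frac{1}{43174}\right) = \frac{66}{6719} - \frac{1475}{21587} = - \frac{8485783}{145043053}$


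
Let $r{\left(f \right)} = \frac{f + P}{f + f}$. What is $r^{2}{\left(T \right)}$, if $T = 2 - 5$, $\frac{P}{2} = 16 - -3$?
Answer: $\frac{1225}{36} \approx 34.028$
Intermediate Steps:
$P = 38$ ($P = 2 \left(16 - -3\right) = 2 \left(16 + 3\right) = 2 \cdot 19 = 38$)
$T = -3$ ($T = 2 - 5 = -3$)
$r{\left(f \right)} = \frac{38 + f}{2 f}$ ($r{\left(f \right)} = \frac{f + 38}{f + f} = \frac{38 + f}{2 f}$)
$r^{2}{\left(T \right)} = \left(\frac{38 - 3}{2 \left(-3\right)}\right)^{2} = \left(\frac{1}{2} \left(- \frac{1}{3}\right) 35\right)^{2} = \left(- \frac{35}{6}\right)^{2} = \frac{1225}{36}$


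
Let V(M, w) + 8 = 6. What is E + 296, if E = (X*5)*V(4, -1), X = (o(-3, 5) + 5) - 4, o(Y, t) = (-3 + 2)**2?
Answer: 276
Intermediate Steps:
o(Y, t) = 1 (o(Y, t) = (-1)**2 = 1)
V(M, w) = -2 (V(M, w) = -8 + 6 = -2)
X = 2 (X = (1 + 5) - 4 = 6 - 4 = 2)
E = -20 (E = (2*5)*(-2) = 10*(-2) = -20)
E + 296 = -20 + 296 = 276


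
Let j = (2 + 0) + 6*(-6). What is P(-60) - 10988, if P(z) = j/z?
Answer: -329623/30 ≈ -10987.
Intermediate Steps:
j = -34 (j = 2 - 36 = -34)
P(z) = -34/z
P(-60) - 10988 = -34/(-60) - 10988 = -34*(-1/60) - 10988 = 17/30 - 10988 = -329623/30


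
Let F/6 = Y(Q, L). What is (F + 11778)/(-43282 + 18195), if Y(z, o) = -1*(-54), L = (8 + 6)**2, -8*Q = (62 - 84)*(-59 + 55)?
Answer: -12102/25087 ≈ -0.48240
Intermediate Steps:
Q = -11 (Q = -(62 - 84)*(-59 + 55)/8 = -(-11)*(-4)/4 = -1/8*88 = -11)
L = 196 (L = 14**2 = 196)
Y(z, o) = 54
F = 324 (F = 6*54 = 324)
(F + 11778)/(-43282 + 18195) = (324 + 11778)/(-43282 + 18195) = 12102/(-25087) = 12102*(-1/25087) = -12102/25087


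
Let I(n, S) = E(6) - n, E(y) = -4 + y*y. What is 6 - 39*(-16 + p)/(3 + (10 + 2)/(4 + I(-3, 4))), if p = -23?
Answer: 20031/43 ≈ 465.84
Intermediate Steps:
E(y) = -4 + y**2
I(n, S) = 32 - n (I(n, S) = (-4 + 6**2) - n = (-4 + 36) - n = 32 - n)
6 - 39*(-16 + p)/(3 + (10 + 2)/(4 + I(-3, 4))) = 6 - 39*(-16 - 23)/(3 + (10 + 2)/(4 + (32 - 1*(-3)))) = 6 - (-1521)/(3 + 12/(4 + (32 + 3))) = 6 - (-1521)/(3 + 12/(4 + 35)) = 6 - (-1521)/(3 + 12/39) = 6 - (-1521)/(3 + 12*(1/39)) = 6 - (-1521)/(3 + 4/13) = 6 - (-1521)/43/13 = 6 - (-1521)*13/43 = 6 - 39*(-507/43) = 6 + 19773/43 = 20031/43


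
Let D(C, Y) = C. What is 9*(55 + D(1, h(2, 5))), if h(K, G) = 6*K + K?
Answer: 504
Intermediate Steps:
h(K, G) = 7*K
9*(55 + D(1, h(2, 5))) = 9*(55 + 1) = 9*56 = 504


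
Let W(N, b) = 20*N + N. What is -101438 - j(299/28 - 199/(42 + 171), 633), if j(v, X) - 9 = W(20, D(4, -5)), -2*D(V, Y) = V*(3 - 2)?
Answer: -101867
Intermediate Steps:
D(V, Y) = -V/2 (D(V, Y) = -V*(3 - 2)/2 = -V/2)
W(N, b) = 21*N
j(v, X) = 429 (j(v, X) = 9 + 21*20 = 9 + 420 = 429)
-101438 - j(299/28 - 199/(42 + 171), 633) = -101438 - 1*429 = -101438 - 429 = -101867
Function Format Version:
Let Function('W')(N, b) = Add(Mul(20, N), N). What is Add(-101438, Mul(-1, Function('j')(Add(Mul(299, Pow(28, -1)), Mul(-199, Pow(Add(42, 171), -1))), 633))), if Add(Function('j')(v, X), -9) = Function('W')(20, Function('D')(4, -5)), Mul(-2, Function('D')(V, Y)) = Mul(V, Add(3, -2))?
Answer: -101867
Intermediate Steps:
Function('D')(V, Y) = Mul(Rational(-1, 2), V) (Function('D')(V, Y) = Mul(Rational(-1, 2), Mul(V, Add(3, -2))) = Mul(Rational(-1, 2), Mul(V, 1)) = Mul(Rational(-1, 2), V))
Function('W')(N, b) = Mul(21, N)
Function('j')(v, X) = 429 (Function('j')(v, X) = Add(9, Mul(21, 20)) = Add(9, 420) = 429)
Add(-101438, Mul(-1, Function('j')(Add(Mul(299, Pow(28, -1)), Mul(-199, Pow(Add(42, 171), -1))), 633))) = Add(-101438, Mul(-1, 429)) = Add(-101438, -429) = -101867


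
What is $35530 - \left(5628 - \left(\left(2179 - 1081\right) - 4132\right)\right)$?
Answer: $26868$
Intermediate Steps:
$35530 - \left(5628 - \left(\left(2179 - 1081\right) - 4132\right)\right) = 35530 - \left(5628 - \left(1098 - 4132\right)\right) = 35530 - \left(5628 - -3034\right) = 35530 - \left(5628 + 3034\right) = 35530 - 8662 = 26868$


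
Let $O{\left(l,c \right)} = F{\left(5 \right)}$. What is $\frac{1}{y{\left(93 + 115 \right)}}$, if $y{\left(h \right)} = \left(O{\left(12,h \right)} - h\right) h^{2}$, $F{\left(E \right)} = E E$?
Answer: $- \frac{1}{7917312} \approx -1.2631 \cdot 10^{-7}$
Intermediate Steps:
$F{\left(E \right)} = E^{2}$
$O{\left(l,c \right)} = 25$ ($O{\left(l,c \right)} = 5^{2} = 25$)
$y{\left(h \right)} = h^{2} \left(25 - h\right)$ ($y{\left(h \right)} = \left(25 - h\right) h^{2} = h^{2} \left(25 - h\right)$)
$\frac{1}{y{\left(93 + 115 \right)}} = \frac{1}{\left(93 + 115\right)^{2} \left(25 - \left(93 + 115\right)\right)} = \frac{1}{208^{2} \left(25 - 208\right)} = \frac{1}{43264 \left(25 - 208\right)} = \frac{1}{43264 \left(-183\right)} = \frac{1}{-7917312} = - \frac{1}{7917312}$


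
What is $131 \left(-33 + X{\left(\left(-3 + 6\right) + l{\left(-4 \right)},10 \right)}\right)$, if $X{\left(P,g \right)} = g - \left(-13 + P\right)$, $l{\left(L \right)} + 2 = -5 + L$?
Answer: $-262$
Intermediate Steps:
$l{\left(L \right)} = -7 + L$ ($l{\left(L \right)} = -2 + \left(-5 + L\right) = -7 + L$)
$X{\left(P,g \right)} = 13 + g - P$
$131 \left(-33 + X{\left(\left(-3 + 6\right) + l{\left(-4 \right)},10 \right)}\right) = 131 \left(-33 + \left(13 + 10 - \left(\left(-3 + 6\right) - 11\right)\right)\right) = 131 \left(-33 + \left(13 + 10 - \left(3 - 11\right)\right)\right) = 131 \left(-33 + \left(13 + 10 - -8\right)\right) = 131 \left(-33 + \left(13 + 10 + 8\right)\right) = 131 \left(-33 + 31\right) = 131 \left(-2\right) = -262$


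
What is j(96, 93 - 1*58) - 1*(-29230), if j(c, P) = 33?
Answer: 29263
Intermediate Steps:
j(96, 93 - 1*58) - 1*(-29230) = 33 - 1*(-29230) = 33 + 29230 = 29263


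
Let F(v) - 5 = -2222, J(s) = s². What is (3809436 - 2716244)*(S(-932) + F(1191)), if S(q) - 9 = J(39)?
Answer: -751022904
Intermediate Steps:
F(v) = -2217 (F(v) = 5 - 2222 = -2217)
S(q) = 1530 (S(q) = 9 + 39² = 9 + 1521 = 1530)
(3809436 - 2716244)*(S(-932) + F(1191)) = (3809436 - 2716244)*(1530 - 2217) = 1093192*(-687) = -751022904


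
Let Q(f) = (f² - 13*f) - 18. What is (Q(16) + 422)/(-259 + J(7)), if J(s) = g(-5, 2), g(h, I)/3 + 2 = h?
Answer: -113/70 ≈ -1.6143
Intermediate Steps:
g(h, I) = -6 + 3*h
J(s) = -21 (J(s) = -6 + 3*(-5) = -6 - 15 = -21)
Q(f) = -18 + f² - 13*f
(Q(16) + 422)/(-259 + J(7)) = ((-18 + 16² - 13*16) + 422)/(-259 - 21) = ((-18 + 256 - 208) + 422)/(-280) = (30 + 422)*(-1/280) = 452*(-1/280) = -113/70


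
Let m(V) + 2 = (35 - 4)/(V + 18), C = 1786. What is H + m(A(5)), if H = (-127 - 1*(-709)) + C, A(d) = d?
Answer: 54449/23 ≈ 2367.3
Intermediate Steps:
m(V) = -2 + 31/(18 + V) (m(V) = -2 + (35 - 4)/(V + 18) = -2 + 31/(18 + V))
H = 2368 (H = (-127 - 1*(-709)) + 1786 = (-127 + 709) + 1786 = 582 + 1786 = 2368)
H + m(A(5)) = 2368 + (-5 - 2*5)/(18 + 5) = 2368 + (-5 - 10)/23 = 2368 + (1/23)*(-15) = 2368 - 15/23 = 54449/23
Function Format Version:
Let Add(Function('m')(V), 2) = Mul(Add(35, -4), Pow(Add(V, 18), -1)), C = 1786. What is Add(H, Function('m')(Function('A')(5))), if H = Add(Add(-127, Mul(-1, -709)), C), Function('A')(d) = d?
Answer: Rational(54449, 23) ≈ 2367.3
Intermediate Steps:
Function('m')(V) = Add(-2, Mul(31, Pow(Add(18, V), -1))) (Function('m')(V) = Add(-2, Mul(Add(35, -4), Pow(Add(V, 18), -1))) = Add(-2, Mul(31, Pow(Add(18, V), -1))))
H = 2368 (H = Add(Add(-127, Mul(-1, -709)), 1786) = Add(Add(-127, 709), 1786) = Add(582, 1786) = 2368)
Add(H, Function('m')(Function('A')(5))) = Add(2368, Mul(Pow(Add(18, 5), -1), Add(-5, Mul(-2, 5)))) = Add(2368, Mul(Pow(23, -1), Add(-5, -10))) = Add(2368, Mul(Rational(1, 23), -15)) = Add(2368, Rational(-15, 23)) = Rational(54449, 23)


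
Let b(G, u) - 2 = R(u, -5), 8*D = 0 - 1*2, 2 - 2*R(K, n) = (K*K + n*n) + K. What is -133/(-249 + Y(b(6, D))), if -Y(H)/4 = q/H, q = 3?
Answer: 40033/74565 ≈ 0.53689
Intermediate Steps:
R(K, n) = 1 - K/2 - K²/2 - n²/2 (R(K, n) = 1 - ((K*K + n*n) + K)/2 = 1 - ((K² + n²) + K)/2 = 1 - (K + K² + n²)/2 = 1 + (-K/2 - K²/2 - n²/2) = 1 - K/2 - K²/2 - n²/2)
D = -¼ (D = (0 - 1*2)/8 = (0 - 2)/8 = (⅛)*(-2) = -¼ ≈ -0.25000)
b(G, u) = -19/2 - u/2 - u²/2 (b(G, u) = 2 + (1 - u/2 - u²/2 - ½*(-5)²) = 2 + (1 - u/2 - u²/2 - ½*25) = 2 + (1 - u/2 - u²/2 - 25/2) = 2 + (-23/2 - u/2 - u²/2) = -19/2 - u/2 - u²/2)
Y(H) = -12/H
-133/(-249 + Y(b(6, D))) = -133/(-249 - 12/(-19/2 - ½*(-¼) - (-¼)²/2)) = -133/(-249 - 12/(-19/2 + ⅛ - ½*1/16)) = -133/(-249 - 12/(-19/2 + ⅛ - 1/32)) = -133/(-249 - 12/(-301/32)) = -133/(-249 - 12*(-32/301)) = -133/(-249 + 384/301) = -133/(-74565/301) = -301/74565*(-133) = 40033/74565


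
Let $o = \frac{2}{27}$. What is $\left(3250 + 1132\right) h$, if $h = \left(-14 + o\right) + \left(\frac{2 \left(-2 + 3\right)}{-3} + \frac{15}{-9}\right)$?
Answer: $- \frac{1923698}{27} \approx -71248.0$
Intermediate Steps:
$o = \frac{2}{27}$ ($o = 2 \cdot \frac{1}{27} = \frac{2}{27} \approx 0.074074$)
$h = - \frac{439}{27}$ ($h = \left(-14 + \frac{2}{27}\right) + \left(\frac{2 \left(-2 + 3\right)}{-3} + \frac{15}{-9}\right) = - \frac{376}{27} + \left(2 \cdot 1 \left(- \frac{1}{3}\right) + 15 \left(- \frac{1}{9}\right)\right) = - \frac{376}{27} + \left(2 \left(- \frac{1}{3}\right) - \frac{5}{3}\right) = - \frac{376}{27} - \frac{7}{3} = - \frac{439}{27} \approx -16.259$)
$\left(3250 + 1132\right) h = \left(3250 + 1132\right) \left(- \frac{439}{27}\right) = 4382 \left(- \frac{439}{27}\right) = - \frac{1923698}{27}$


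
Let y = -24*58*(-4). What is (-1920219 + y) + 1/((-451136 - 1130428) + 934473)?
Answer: -1238953430242/647091 ≈ -1.9147e+6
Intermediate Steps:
y = 5568 (y = -1392*(-4) = 5568)
(-1920219 + y) + 1/((-451136 - 1130428) + 934473) = (-1920219 + 5568) + 1/((-451136 - 1130428) + 934473) = -1914651 + 1/(-1581564 + 934473) = -1914651 + 1/(-647091) = -1914651 - 1/647091 = -1238953430242/647091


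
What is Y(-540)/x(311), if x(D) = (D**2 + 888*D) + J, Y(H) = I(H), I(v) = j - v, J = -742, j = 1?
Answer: 541/372147 ≈ 0.0014537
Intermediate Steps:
I(v) = 1 - v
Y(H) = 1 - H
x(D) = -742 + D**2 + 888*D (x(D) = (D**2 + 888*D) - 742 = -742 + D**2 + 888*D)
Y(-540)/x(311) = (1 - 1*(-540))/(-742 + 311**2 + 888*311) = (1 + 540)/(-742 + 96721 + 276168) = 541/372147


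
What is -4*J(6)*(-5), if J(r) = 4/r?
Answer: 40/3 ≈ 13.333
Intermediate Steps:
-4*J(6)*(-5) = -16/6*(-5) = -4*2/3*(-5) = -8/3*(-5) = 40/3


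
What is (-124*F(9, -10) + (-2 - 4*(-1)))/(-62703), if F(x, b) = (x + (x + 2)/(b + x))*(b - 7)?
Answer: 4214/62703 ≈ 0.067206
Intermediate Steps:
F(x, b) = (-7 + b)*(x + (2 + x)/(b + x)) (F(x, b) = (x + (2 + x)/(b + x))*(-7 + b) = (-7 + b)*(x + (2 + x)/(b + x)))
(-124*F(9, -10) + (-2 - 4*(-1)))/(-62703) = (-124*(-14 - 7*9 - 7*9² + 2*(-10) - 10*9² + 9*(-10)² - 6*(-10)*9)/(-10 + 9) + (-2 - 4*(-1)))/(-62703) = (-124*(-14 - 63 - 7*81 - 20 - 10*81 + 9*100 + 540)/(-1) + (-2 + 4))*(-1/62703) = (-(-124)*(-14 - 63 - 567 - 20 - 810 + 900 + 540) + 2)*(-1/62703) = (-(-124)*(-34) + 2)*(-1/62703) = (-124*34 + 2)*(-1/62703) = (-4216 + 2)*(-1/62703) = -4214*(-1/62703) = 4214/62703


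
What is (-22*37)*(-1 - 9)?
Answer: 8140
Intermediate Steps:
(-22*37)*(-1 - 9) = -814*(-10) = 8140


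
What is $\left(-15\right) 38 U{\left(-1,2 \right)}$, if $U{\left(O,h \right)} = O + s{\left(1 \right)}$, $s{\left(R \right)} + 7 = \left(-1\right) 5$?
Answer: $7410$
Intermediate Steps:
$s{\left(R \right)} = -12$ ($s{\left(R \right)} = -7 - 5 = -12$)
$U{\left(O,h \right)} = -12 + O$ ($U{\left(O,h \right)} = O - 12 = -12 + O$)
$\left(-15\right) 38 U{\left(-1,2 \right)} = \left(-15\right) 38 \left(-12 - 1\right) = \left(-570\right) \left(-13\right) = 7410$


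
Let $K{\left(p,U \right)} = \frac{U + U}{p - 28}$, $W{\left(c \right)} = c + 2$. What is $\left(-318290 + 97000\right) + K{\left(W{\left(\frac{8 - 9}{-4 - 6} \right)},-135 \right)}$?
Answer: $- \frac{57311410}{259} \approx -2.2128 \cdot 10^{5}$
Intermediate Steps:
$W{\left(c \right)} = 2 + c$
$K{\left(p,U \right)} = \frac{2 U}{-28 + p}$
$\left(-318290 + 97000\right) + K{\left(W{\left(\frac{8 - 9}{-4 - 6} \right)},-135 \right)} = \left(-318290 + 97000\right) + 2 \left(-135\right) \frac{1}{-28 + \left(2 + \frac{8 - 9}{-4 - 6}\right)} = -221290 + 2 \left(-135\right) \frac{1}{-28 + \left(2 - \frac{1}{-10}\right)} = -221290 + 2 \left(-135\right) \frac{1}{-28 + \left(2 - - \frac{1}{10}\right)} = -221290 + 2 \left(-135\right) \frac{1}{-28 + \left(2 + \frac{1}{10}\right)} = -221290 + 2 \left(-135\right) \frac{1}{-28 + \frac{21}{10}} = -221290 + 2 \left(-135\right) \frac{1}{- \frac{259}{10}} = -221290 + 2 \left(-135\right) \left(- \frac{10}{259}\right) = -221290 + \frac{2700}{259} = - \frac{57311410}{259}$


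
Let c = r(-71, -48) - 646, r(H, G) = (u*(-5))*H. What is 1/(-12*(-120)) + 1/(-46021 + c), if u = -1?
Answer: 7597/11285280 ≈ 0.00067318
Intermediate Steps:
r(H, G) = 5*H (r(H, G) = (-1*(-5))*H = 5*H)
c = -1001 (c = 5*(-71) - 646 = -355 - 1*646 = -355 - 646 = -1001)
1/(-12*(-120)) + 1/(-46021 + c) = 1/(-12*(-120)) + 1/(-46021 - 1001) = 1/1440 + 1/(-47022) = 1/1440 - 1/47022 = 7597/11285280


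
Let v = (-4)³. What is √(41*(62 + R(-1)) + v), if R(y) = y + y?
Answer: 2*√599 ≈ 48.949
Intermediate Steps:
v = -64
R(y) = 2*y
√(41*(62 + R(-1)) + v) = √(41*(62 + 2*(-1)) - 64) = √(41*(62 - 2) - 64) = √(41*60 - 64) = √(2460 - 64) = √2396 = 2*√599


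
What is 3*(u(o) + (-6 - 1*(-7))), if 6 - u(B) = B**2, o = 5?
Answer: -54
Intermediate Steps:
u(B) = 6 - B**2
3*(u(o) + (-6 - 1*(-7))) = 3*((6 - 1*5**2) + (-6 - 1*(-7))) = 3*((6 - 1*25) + (-6 + 7)) = 3*((6 - 25) + 1) = 3*(-19 + 1) = 3*(-18) = -54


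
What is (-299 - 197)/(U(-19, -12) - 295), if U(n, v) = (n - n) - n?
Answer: 124/69 ≈ 1.7971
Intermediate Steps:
U(n, v) = -n (U(n, v) = 0 - n = -n)
(-299 - 197)/(U(-19, -12) - 295) = (-299 - 197)/(-1*(-19) - 295) = -496/(19 - 295) = -496/(-276) = -496*(-1/276) = 124/69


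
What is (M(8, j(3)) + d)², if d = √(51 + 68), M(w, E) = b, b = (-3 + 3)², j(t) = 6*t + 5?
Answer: 119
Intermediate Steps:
j(t) = 5 + 6*t
b = 0 (b = 0² = 0)
M(w, E) = 0
d = √119 ≈ 10.909
(M(8, j(3)) + d)² = (0 + √119)² = (√119)² = 119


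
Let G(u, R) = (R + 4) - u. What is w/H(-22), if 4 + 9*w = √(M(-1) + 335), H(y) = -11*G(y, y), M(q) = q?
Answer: 1/99 - √334/396 ≈ -0.036050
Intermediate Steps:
G(u, R) = 4 + R - u (G(u, R) = (4 + R) - u = 4 + R - u)
H(y) = -44 (H(y) = -11*(4 + y - y) = -11*4 = -44)
w = -4/9 + √334/9 (w = -4/9 + √(-1 + 335)/9 = -4/9 + √334/9 ≈ 1.5862)
w/H(-22) = (-4/9 + √334/9)/(-44) = (-4/9 + √334/9)*(-1/44) = 1/99 - √334/396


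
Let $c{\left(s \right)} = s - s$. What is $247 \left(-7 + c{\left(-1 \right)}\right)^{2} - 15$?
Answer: $12088$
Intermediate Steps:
$c{\left(s \right)} = 0$
$247 \left(-7 + c{\left(-1 \right)}\right)^{2} - 15 = 247 \left(-7 + 0\right)^{2} - 15 = 247 \left(-7\right)^{2} - 15 = 247 \cdot 49 - 15 = 12103 - 15 = 12088$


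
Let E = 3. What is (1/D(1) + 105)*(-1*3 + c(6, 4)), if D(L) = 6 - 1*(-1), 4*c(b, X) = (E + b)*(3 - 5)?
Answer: -5520/7 ≈ -788.57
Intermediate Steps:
c(b, X) = -3/2 - b/2 (c(b, X) = ((3 + b)*(3 - 5))/4 = ((3 + b)*(-2))/4 = (-6 - 2*b)/4 = -3/2 - b/2)
D(L) = 7 (D(L) = 6 + 1 = 7)
(1/D(1) + 105)*(-1*3 + c(6, 4)) = (1/7 + 105)*(-1*3 + (-3/2 - ½*6)) = (⅐ + 105)*(-3 + (-3/2 - 3)) = 736*(-3 - 9/2)/7 = (736/7)*(-15/2) = -5520/7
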